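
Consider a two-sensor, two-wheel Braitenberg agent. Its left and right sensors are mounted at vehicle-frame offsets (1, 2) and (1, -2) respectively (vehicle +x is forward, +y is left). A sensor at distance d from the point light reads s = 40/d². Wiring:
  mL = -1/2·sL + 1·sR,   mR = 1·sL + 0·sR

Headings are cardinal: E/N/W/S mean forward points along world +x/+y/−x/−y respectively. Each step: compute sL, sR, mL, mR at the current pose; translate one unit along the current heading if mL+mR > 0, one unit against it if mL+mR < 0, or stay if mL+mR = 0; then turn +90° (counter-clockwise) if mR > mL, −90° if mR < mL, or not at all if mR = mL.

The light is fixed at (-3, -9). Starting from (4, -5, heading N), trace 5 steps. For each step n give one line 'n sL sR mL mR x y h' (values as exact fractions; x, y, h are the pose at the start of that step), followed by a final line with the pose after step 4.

0 4/5 20/53 -6/265 4/5 4 -5 N
1 8/9 8/17 4/153 8/9 4 -4 W
2 1/2 5/4 1 1/2 3 -4 S
3 40/29 40/61 -60/1769 40/29 3 -5 W
4 20/29 20/9 490/261 20/29 2 -5 S
final 2 -6 W

n=0: pose=(4,-5,N); sL=4/5, sR=20/53; mL=-6/265, mR=4/5; mL+mR=206/265 → advance +1; mR−mL=218/265 → turn +1·90°
n=1: pose=(4,-4,W); sL=8/9, sR=8/17; mL=4/153, mR=8/9; mL+mR=140/153 → advance +1; mR−mL=44/51 → turn +1·90°
n=2: pose=(3,-4,S); sL=1/2, sR=5/4; mL=1, mR=1/2; mL+mR=3/2 → advance +1; mR−mL=-1/2 → turn -1·90°
n=3: pose=(3,-5,W); sL=40/29, sR=40/61; mL=-60/1769, mR=40/29; mL+mR=2380/1769 → advance +1; mR−mL=2500/1769 → turn +1·90°
n=4: pose=(2,-5,S); sL=20/29, sR=20/9; mL=490/261, mR=20/29; mL+mR=670/261 → advance +1; mR−mL=-310/261 → turn -1·90°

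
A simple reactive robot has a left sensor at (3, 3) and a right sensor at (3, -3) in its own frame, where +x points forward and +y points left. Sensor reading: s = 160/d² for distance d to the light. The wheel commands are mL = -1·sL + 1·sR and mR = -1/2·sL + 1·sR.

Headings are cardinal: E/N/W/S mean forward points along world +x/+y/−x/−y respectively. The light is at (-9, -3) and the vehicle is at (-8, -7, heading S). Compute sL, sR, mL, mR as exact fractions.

left sensor world pos  = (-5, -10); dL² = 65
right sensor world pos = (-11, -10); dR² = 53
sL = 160/65 = 32/13
sR = 160/53 = 160/53
mL = -1·sL + 1·sR = 384/689
mR = -1/2·sL + 1·sR = 1232/689

32/13 160/53 384/689 1232/689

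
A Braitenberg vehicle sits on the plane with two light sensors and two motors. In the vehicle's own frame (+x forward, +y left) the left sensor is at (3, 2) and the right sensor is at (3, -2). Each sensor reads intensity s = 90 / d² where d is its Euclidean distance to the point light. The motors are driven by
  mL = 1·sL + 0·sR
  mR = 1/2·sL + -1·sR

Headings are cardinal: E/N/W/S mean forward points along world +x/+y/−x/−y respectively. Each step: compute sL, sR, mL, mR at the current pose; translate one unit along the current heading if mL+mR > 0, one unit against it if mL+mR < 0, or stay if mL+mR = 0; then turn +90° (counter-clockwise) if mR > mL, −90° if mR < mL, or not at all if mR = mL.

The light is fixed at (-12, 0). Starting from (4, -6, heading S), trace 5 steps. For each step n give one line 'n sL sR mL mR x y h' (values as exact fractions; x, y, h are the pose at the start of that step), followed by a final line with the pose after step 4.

n=0: pose=(4,-6,S); sL=2/9, sR=90/277; mL=2/9, mR=-533/2493; mL+mR=7/831 → advance +1; mR−mL=-1087/2493 → turn -1·90°
n=1: pose=(4,-7,W); sL=9/25, sR=45/97; mL=9/25, mR=-1377/4850; mL+mR=369/4850 → advance +1; mR−mL=-3123/4850 → turn -1·90°
n=2: pose=(3,-7,N); sL=18/37, sR=18/61; mL=18/37, mR=-117/2257; mL+mR=981/2257 → advance +1; mR−mL=-1215/2257 → turn -1·90°
n=3: pose=(3,-6,E); sL=9/34, sR=45/194; mL=9/34, mR=-657/6596; mL+mR=1089/6596 → advance +1; mR−mL=-2403/6596 → turn -1·90°
n=4: pose=(4,-6,S); sL=2/9, sR=90/277; mL=2/9, mR=-533/2493; mL+mR=7/831 → advance +1; mR−mL=-1087/2493 → turn -1·90°

0 2/9 90/277 2/9 -533/2493 4 -6 S
1 9/25 45/97 9/25 -1377/4850 4 -7 W
2 18/37 18/61 18/37 -117/2257 3 -7 N
3 9/34 45/194 9/34 -657/6596 3 -6 E
4 2/9 90/277 2/9 -533/2493 4 -6 S
final 4 -7 W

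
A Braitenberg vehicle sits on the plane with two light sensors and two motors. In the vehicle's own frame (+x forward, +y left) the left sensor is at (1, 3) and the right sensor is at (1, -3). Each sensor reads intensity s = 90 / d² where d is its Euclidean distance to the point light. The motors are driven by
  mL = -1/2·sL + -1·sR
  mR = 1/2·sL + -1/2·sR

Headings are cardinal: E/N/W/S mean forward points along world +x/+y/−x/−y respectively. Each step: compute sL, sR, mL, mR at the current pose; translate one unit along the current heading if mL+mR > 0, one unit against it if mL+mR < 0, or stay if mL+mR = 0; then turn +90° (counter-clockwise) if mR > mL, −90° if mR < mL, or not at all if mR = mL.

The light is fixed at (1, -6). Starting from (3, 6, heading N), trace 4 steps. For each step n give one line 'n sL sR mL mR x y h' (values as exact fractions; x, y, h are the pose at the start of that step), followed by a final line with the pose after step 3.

0 9/17 45/97 -2403/3298 54/1649 3 6 N
1 18/13 90/197 -2943/2561 1188/2561 3 5 W
2 45/68 9/10 -837/680 -81/680 4 5 S
3 90/241 90/97 -26055/23377 -6480/23377 4 6 E
final 3 6 N

n=0: pose=(3,6,N); sL=9/17, sR=45/97; mL=-2403/3298, mR=54/1649; mL+mR=-135/194 → advance -1; mR−mL=2511/3298 → turn +1·90°
n=1: pose=(3,5,W); sL=18/13, sR=90/197; mL=-2943/2561, mR=1188/2561; mL+mR=-135/197 → advance -1; mR−mL=4131/2561 → turn +1·90°
n=2: pose=(4,5,S); sL=45/68, sR=9/10; mL=-837/680, mR=-81/680; mL+mR=-27/20 → advance -1; mR−mL=189/170 → turn +1·90°
n=3: pose=(4,6,E); sL=90/241, sR=90/97; mL=-26055/23377, mR=-6480/23377; mL+mR=-135/97 → advance -1; mR−mL=19575/23377 → turn +1·90°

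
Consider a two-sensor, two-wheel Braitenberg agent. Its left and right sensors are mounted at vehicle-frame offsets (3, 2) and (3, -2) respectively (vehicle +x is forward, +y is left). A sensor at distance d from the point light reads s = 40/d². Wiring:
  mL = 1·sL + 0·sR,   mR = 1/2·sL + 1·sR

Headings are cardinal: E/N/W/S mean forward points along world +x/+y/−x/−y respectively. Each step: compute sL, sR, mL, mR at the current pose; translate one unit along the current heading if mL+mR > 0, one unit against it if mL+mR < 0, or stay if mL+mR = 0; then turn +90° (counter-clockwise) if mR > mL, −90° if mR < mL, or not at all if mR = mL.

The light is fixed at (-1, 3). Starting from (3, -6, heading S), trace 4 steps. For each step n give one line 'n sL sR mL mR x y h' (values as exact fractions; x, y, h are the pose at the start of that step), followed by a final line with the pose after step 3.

n=0: pose=(3,-6,S); sL=2/9, sR=10/37; mL=2/9, mR=127/333; mL+mR=67/111 → advance +1; mR−mL=53/333 → turn +1·90°
n=1: pose=(3,-7,E); sL=40/113, sR=40/193; mL=40/113, mR=8380/21809; mL+mR=16100/21809 → advance +1; mR−mL=660/21809 → turn +1·90°
n=2: pose=(4,-7,N); sL=20/29, sR=20/49; mL=20/29, mR=1070/1421; mL+mR=2050/1421 → advance +1; mR−mL=90/1421 → turn +1·90°
n=3: pose=(4,-6,W); sL=8/25, sR=40/53; mL=8/25, mR=1212/1325; mL+mR=1636/1325 → advance +1; mR−mL=788/1325 → turn +1·90°

0 2/9 10/37 2/9 127/333 3 -6 S
1 40/113 40/193 40/113 8380/21809 3 -7 E
2 20/29 20/49 20/29 1070/1421 4 -7 N
3 8/25 40/53 8/25 1212/1325 4 -6 W
final 3 -6 S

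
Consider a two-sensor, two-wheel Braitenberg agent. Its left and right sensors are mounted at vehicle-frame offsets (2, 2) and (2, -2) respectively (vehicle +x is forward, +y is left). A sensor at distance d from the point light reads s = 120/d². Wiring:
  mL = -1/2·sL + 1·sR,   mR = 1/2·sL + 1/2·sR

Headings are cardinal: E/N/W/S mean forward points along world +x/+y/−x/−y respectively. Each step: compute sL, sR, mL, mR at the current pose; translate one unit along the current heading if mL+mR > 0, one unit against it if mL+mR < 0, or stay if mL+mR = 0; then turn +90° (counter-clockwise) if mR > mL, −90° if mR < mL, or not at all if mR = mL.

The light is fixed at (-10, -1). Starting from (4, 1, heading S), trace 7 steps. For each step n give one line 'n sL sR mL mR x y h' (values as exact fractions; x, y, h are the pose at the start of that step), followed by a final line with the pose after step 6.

n=0: pose=(4,1,S); sL=15/32, sR=5/6; mL=115/192, mR=125/192; mL+mR=5/4 → advance +1; mR−mL=5/96 → turn +1·90°
n=1: pose=(4,0,E); sL=24/53, sR=120/257; mL=3276/13621, mR=6264/13621; mL+mR=180/257 → advance +1; mR−mL=2988/13621 → turn +1·90°
n=2: pose=(5,0,N); sL=60/89, sR=60/149; mL=870/13261, mR=7140/13261; mL+mR=90/149 → advance +1; mR−mL=6270/13261 → turn +1·90°
n=3: pose=(5,1,W); sL=120/169, sR=24/37; mL=1836/6253, mR=4248/6253; mL+mR=36/37 → advance +1; mR−mL=2412/6253 → turn +1·90°
n=4: pose=(4,1,S); sL=15/32, sR=5/6; mL=115/192, mR=125/192; mL+mR=5/4 → advance +1; mR−mL=5/96 → turn +1·90°
n=5: pose=(4,0,E); sL=24/53, sR=120/257; mL=3276/13621, mR=6264/13621; mL+mR=180/257 → advance +1; mR−mL=2988/13621 → turn +1·90°
n=6: pose=(5,0,N); sL=60/89, sR=60/149; mL=870/13261, mR=7140/13261; mL+mR=90/149 → advance +1; mR−mL=6270/13261 → turn +1·90°

0 15/32 5/6 115/192 125/192 4 1 S
1 24/53 120/257 3276/13621 6264/13621 4 0 E
2 60/89 60/149 870/13261 7140/13261 5 0 N
3 120/169 24/37 1836/6253 4248/6253 5 1 W
4 15/32 5/6 115/192 125/192 4 1 S
5 24/53 120/257 3276/13621 6264/13621 4 0 E
6 60/89 60/149 870/13261 7140/13261 5 0 N
final 5 1 W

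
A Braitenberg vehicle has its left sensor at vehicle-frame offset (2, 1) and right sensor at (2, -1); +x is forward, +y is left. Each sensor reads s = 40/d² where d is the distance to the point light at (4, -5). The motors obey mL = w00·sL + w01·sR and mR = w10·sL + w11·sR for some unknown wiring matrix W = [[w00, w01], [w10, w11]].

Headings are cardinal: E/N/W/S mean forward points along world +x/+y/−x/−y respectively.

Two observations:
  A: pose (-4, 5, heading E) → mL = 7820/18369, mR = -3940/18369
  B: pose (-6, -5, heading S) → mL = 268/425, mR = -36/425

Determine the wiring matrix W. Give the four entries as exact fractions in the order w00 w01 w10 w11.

obs A: pose=(-4,5,E) → sL=40/157, sR=40/117, mL=7820/18369, mR=-3940/18369
obs B: pose=(-6,-5,S) → sL=8/17, sR=8/25, mL=268/425, mR=-36/425
sensor matrix S = [[40/157, 40/117], [8/17, 8/25]]; det S = -123904/1561365
solve [mL_A; mL_B] = S·[w00; w01] and [mR_A; mR_B] = S·[w10; w11]:
  w00 = 1, w01 = 1/2, w10 = 1/2, w11 = -1

1 1/2 1/2 -1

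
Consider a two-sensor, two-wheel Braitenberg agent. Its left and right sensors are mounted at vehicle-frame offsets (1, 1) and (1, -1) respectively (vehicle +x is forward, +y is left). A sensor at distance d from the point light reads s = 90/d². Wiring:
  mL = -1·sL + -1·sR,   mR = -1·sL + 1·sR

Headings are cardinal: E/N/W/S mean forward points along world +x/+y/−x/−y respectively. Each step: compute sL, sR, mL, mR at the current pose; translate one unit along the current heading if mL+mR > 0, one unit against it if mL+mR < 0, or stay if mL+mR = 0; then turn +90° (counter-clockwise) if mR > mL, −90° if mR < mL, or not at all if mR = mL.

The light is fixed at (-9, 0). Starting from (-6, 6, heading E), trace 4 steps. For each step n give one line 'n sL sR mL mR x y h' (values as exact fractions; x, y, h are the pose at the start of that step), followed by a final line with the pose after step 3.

0 18/13 90/41 -1908/533 432/533 -6 6 E
1 9/5 45/29 -486/145 -36/145 -7 6 N
2 90/17 90/37 -4860/629 -1800/629 -7 5 W
3 45/16 9/2 -117/16 27/16 -6 5 S
final -6 6 E

n=0: pose=(-6,6,E); sL=18/13, sR=90/41; mL=-1908/533, mR=432/533; mL+mR=-36/13 → advance -1; mR−mL=180/41 → turn +1·90°
n=1: pose=(-7,6,N); sL=9/5, sR=45/29; mL=-486/145, mR=-36/145; mL+mR=-18/5 → advance -1; mR−mL=90/29 → turn +1·90°
n=2: pose=(-7,5,W); sL=90/17, sR=90/37; mL=-4860/629, mR=-1800/629; mL+mR=-180/17 → advance -1; mR−mL=180/37 → turn +1·90°
n=3: pose=(-6,5,S); sL=45/16, sR=9/2; mL=-117/16, mR=27/16; mL+mR=-45/8 → advance -1; mR−mL=9 → turn +1·90°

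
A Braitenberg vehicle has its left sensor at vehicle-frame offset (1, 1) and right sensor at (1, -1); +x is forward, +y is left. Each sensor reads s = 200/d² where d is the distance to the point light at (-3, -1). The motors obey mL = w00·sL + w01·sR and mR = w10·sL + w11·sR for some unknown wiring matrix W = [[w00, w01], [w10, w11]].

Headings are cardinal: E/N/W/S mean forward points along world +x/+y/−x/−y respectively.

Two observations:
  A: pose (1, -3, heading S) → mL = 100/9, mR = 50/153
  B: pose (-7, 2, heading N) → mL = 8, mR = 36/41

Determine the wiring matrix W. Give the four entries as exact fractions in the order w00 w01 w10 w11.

0 1 1 -1/2

obs A: pose=(1,-3,S) → sL=100/17, sR=100/9, mL=100/9, mR=50/153
obs B: pose=(-7,2,N) → sL=200/41, sR=8, mL=8, mR=36/41
sensor matrix S = [[100/17, 100/9], [200/41, 8]]; det S = -44800/6273
solve [mL_A; mL_B] = S·[w00; w01] and [mR_A; mR_B] = S·[w10; w11]:
  w00 = 0, w01 = 1, w10 = 1, w11 = -1/2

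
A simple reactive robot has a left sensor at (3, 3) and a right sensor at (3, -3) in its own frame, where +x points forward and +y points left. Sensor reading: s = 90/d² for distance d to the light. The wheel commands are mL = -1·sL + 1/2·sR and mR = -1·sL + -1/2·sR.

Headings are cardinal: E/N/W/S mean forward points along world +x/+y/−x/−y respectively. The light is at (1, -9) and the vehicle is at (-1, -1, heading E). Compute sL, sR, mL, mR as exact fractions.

45/61 45/13 1575/1586 -3915/1586

left sensor world pos  = (2, 2); dL² = 122
right sensor world pos = (2, -4); dR² = 26
sL = 90/122 = 45/61
sR = 90/26 = 45/13
mL = -1·sL + 1/2·sR = 1575/1586
mR = -1·sL + -1/2·sR = -3915/1586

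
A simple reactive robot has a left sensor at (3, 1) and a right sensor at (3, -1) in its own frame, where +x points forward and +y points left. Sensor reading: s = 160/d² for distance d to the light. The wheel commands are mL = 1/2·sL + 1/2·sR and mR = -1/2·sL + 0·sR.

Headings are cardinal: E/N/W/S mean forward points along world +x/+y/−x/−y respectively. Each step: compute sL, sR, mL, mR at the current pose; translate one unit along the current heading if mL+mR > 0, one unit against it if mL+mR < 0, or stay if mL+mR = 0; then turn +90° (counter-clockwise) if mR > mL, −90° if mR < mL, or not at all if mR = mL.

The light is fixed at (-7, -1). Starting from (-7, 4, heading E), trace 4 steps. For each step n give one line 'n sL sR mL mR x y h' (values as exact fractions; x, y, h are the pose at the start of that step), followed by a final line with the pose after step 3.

n=0: pose=(-7,4,E); sL=32/9, sR=32/5; mL=224/45, mR=-16/9; mL+mR=16/5 → advance +1; mR−mL=-304/45 → turn -1·90°
n=1: pose=(-6,4,S); sL=20, sR=40; mL=30, mR=-10; mL+mR=20 → advance +1; mR−mL=-40 → turn -1·90°
n=2: pose=(-6,3,W); sL=160/13, sR=160/29; mL=3360/377, mR=-80/13; mL+mR=80/29 → advance +1; mR−mL=-5680/377 → turn -1·90°
n=3: pose=(-7,3,N); sL=16/5, sR=16/5; mL=16/5, mR=-8/5; mL+mR=8/5 → advance +1; mR−mL=-24/5 → turn -1·90°

0 32/9 32/5 224/45 -16/9 -7 4 E
1 20 40 30 -10 -6 4 S
2 160/13 160/29 3360/377 -80/13 -6 3 W
3 16/5 16/5 16/5 -8/5 -7 3 N
final -7 4 E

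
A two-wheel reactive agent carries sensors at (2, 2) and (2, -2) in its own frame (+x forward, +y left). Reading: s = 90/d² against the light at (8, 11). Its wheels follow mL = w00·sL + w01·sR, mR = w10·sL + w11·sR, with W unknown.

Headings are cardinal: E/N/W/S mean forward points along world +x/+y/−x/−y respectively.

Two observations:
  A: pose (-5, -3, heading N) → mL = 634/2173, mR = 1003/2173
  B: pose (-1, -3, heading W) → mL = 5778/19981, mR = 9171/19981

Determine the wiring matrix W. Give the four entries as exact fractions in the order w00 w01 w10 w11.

obs A: pose=(-5,-3,N) → sL=10/41, sR=18/53, mL=634/2173, mR=1003/2173
obs B: pose=(-1,-3,W) → sL=90/377, sR=18/53, mL=5778/19981, mR=9171/19981
sensor matrix S = [[10/41, 18/53], [90/377, 18/53]]; det S = 1440/819221
solve [mL_A; mL_B] = S·[w00; w01] and [mR_A; mR_B] = S·[w10; w11]:
  w00 = 1/2, w01 = 1/2, w10 = 1/2, w11 = 1

1/2 1/2 1/2 1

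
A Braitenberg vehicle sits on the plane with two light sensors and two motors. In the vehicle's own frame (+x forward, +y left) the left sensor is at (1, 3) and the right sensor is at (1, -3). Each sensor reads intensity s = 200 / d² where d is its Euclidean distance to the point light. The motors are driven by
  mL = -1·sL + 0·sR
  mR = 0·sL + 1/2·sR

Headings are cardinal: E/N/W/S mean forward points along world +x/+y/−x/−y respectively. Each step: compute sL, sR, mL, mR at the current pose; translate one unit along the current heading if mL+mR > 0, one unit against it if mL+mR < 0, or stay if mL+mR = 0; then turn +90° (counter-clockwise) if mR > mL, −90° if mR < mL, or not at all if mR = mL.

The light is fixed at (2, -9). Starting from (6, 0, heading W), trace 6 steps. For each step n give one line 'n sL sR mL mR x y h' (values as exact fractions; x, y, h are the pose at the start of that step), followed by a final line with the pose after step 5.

0 40/9 200/153 -40/9 100/153 6 0 W
1 25/16 50/17 -25/16 25/17 7 0 S
2 40/41 40/17 -40/41 20/17 7 1 E
3 20/13 100/101 -20/13 50/101 8 1 N
4 200/61 200/169 -200/61 100/169 8 0 W
5 50/41 5/2 -50/41 5/4 9 0 S
final 9 -1 E

n=0: pose=(6,0,W); sL=40/9, sR=200/153; mL=-40/9, mR=100/153; mL+mR=-580/153 → advance -1; mR−mL=260/51 → turn +1·90°
n=1: pose=(7,0,S); sL=25/16, sR=50/17; mL=-25/16, mR=25/17; mL+mR=-25/272 → advance -1; mR−mL=825/272 → turn +1·90°
n=2: pose=(7,1,E); sL=40/41, sR=40/17; mL=-40/41, mR=20/17; mL+mR=140/697 → advance +1; mR−mL=1500/697 → turn +1·90°
n=3: pose=(8,1,N); sL=20/13, sR=100/101; mL=-20/13, mR=50/101; mL+mR=-1370/1313 → advance -1; mR−mL=2670/1313 → turn +1·90°
n=4: pose=(8,0,W); sL=200/61, sR=200/169; mL=-200/61, mR=100/169; mL+mR=-27700/10309 → advance -1; mR−mL=39900/10309 → turn +1·90°
n=5: pose=(9,0,S); sL=50/41, sR=5/2; mL=-50/41, mR=5/4; mL+mR=5/164 → advance +1; mR−mL=405/164 → turn +1·90°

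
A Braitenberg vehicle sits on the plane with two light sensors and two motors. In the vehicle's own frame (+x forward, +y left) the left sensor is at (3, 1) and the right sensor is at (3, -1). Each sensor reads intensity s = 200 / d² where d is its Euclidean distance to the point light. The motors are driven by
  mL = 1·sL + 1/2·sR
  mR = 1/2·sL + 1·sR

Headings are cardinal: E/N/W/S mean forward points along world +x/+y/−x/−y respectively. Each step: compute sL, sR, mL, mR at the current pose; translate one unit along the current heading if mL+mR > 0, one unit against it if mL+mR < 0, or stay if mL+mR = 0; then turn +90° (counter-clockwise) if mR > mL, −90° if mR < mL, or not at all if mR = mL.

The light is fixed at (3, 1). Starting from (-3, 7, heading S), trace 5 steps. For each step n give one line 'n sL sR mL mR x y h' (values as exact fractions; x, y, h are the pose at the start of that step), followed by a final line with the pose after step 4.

n=0: pose=(-3,7,S); sL=100/17, sR=100/29; mL=3750/493, mR=3150/493; mL+mR=6900/493 → advance +1; mR−mL=-600/493 → turn -1·90°
n=1: pose=(-3,6,W); sL=200/97, sR=200/117; mL=33100/11349, mR=31100/11349; mL+mR=21400/3783 → advance +1; mR−mL=-2000/11349 → turn -1·90°
n=2: pose=(-4,6,N); sL=25/16, sR=2; mL=41/16, mR=89/32; mL+mR=171/32 → advance +1; mR−mL=7/32 → turn +1·90°
n=3: pose=(-4,7,W); sL=8/5, sR=200/149; mL=1692/745, mR=1596/745; mL+mR=3288/745 → advance +1; mR−mL=-96/745 → turn -1·90°
n=4: pose=(-5,7,N); sL=100/81, sR=20/13; mL=2110/1053, mR=2270/1053; mL+mR=1460/351 → advance +1; mR−mL=160/1053 → turn +1·90°

0 100/17 100/29 3750/493 3150/493 -3 7 S
1 200/97 200/117 33100/11349 31100/11349 -3 6 W
2 25/16 2 41/16 89/32 -4 6 N
3 8/5 200/149 1692/745 1596/745 -4 7 W
4 100/81 20/13 2110/1053 2270/1053 -5 7 N
final -5 8 W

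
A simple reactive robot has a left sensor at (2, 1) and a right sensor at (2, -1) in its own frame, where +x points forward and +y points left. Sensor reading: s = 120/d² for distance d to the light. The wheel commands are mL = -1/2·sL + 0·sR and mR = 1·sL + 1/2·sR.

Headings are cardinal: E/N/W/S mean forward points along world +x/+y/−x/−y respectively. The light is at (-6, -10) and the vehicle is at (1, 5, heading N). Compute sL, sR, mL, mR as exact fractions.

24/65 120/353 -12/65 12372/22945

left sensor world pos  = (0, 7); dL² = 325
right sensor world pos = (2, 7); dR² = 353
sL = 120/325 = 24/65
sR = 120/353 = 120/353
mL = -1/2·sL + 0·sR = -12/65
mR = 1·sL + 1/2·sR = 12372/22945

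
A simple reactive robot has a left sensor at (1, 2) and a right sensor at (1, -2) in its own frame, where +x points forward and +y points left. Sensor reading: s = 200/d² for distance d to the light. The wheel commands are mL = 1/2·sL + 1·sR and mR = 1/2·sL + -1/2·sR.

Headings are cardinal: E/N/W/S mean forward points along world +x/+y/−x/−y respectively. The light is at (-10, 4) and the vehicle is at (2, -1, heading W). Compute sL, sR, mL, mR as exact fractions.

20/17 20/13 470/221 -40/221

left sensor world pos  = (1, -3); dL² = 170
right sensor world pos = (1, 1); dR² = 130
sL = 200/170 = 20/17
sR = 200/130 = 20/13
mL = 1/2·sL + 1·sR = 470/221
mR = 1/2·sL + -1/2·sR = -40/221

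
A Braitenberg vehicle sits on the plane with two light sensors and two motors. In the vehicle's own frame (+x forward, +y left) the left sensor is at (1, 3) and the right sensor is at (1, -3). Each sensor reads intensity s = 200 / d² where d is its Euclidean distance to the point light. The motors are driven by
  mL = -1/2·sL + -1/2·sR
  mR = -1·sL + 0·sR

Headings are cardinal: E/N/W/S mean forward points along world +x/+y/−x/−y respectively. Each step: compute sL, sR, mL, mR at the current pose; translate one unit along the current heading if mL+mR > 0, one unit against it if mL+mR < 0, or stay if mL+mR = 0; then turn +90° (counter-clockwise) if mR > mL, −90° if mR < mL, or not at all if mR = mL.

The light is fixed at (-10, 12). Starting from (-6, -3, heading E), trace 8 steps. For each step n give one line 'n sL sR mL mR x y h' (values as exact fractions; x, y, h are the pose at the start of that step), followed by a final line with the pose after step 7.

0 200/169 200/349 -51800/58981 -200/169 -6 -3 E
1 50/73 25/32 -3425/4672 -50/73 -7 -3 S
2 200/137 40/61 -8840/8357 -200/137 -7 -2 E
3 4/5 100/113 -476/565 -4/5 -8 -2 S
4 200/109 40/53 -7480/5777 -200/109 -8 -1 E
5 50/53 1 -103/106 -50/53 -9 -1 S
6 40/17 200/229 -6280/3893 -40/17 -9 0 E
7 100/89 100/89 -100/89 -100/89 -10 0 S
final -10 1 S

n=0: pose=(-6,-3,E); sL=200/169, sR=200/349; mL=-51800/58981, mR=-200/169; mL+mR=-121600/58981 → advance -1; mR−mL=-18000/58981 → turn -1·90°
n=1: pose=(-7,-3,S); sL=50/73, sR=25/32; mL=-3425/4672, mR=-50/73; mL+mR=-6625/4672 → advance -1; mR−mL=225/4672 → turn +1·90°
n=2: pose=(-7,-2,E); sL=200/137, sR=40/61; mL=-8840/8357, mR=-200/137; mL+mR=-21040/8357 → advance -1; mR−mL=-3360/8357 → turn -1·90°
n=3: pose=(-8,-2,S); sL=4/5, sR=100/113; mL=-476/565, mR=-4/5; mL+mR=-928/565 → advance -1; mR−mL=24/565 → turn +1·90°
n=4: pose=(-8,-1,E); sL=200/109, sR=40/53; mL=-7480/5777, mR=-200/109; mL+mR=-18080/5777 → advance -1; mR−mL=-3120/5777 → turn -1·90°
n=5: pose=(-9,-1,S); sL=50/53, sR=1; mL=-103/106, mR=-50/53; mL+mR=-203/106 → advance -1; mR−mL=3/106 → turn +1·90°
n=6: pose=(-9,0,E); sL=40/17, sR=200/229; mL=-6280/3893, mR=-40/17; mL+mR=-15440/3893 → advance -1; mR−mL=-2880/3893 → turn -1·90°
n=7: pose=(-10,0,S); sL=100/89, sR=100/89; mL=-100/89, mR=-100/89; mL+mR=-200/89 → advance -1; mR−mL=0 → turn +0·90°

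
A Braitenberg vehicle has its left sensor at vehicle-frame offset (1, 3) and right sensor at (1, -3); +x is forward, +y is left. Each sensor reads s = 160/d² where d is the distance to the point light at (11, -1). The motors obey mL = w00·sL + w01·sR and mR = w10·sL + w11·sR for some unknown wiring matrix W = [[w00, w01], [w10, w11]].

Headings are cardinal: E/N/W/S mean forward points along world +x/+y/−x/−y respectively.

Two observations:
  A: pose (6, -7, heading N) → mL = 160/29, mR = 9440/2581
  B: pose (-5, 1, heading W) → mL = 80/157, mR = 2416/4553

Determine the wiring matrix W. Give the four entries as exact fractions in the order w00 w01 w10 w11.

obs A: pose=(6,-7,N) → sL=160/89, sR=160/29, mL=160/29, mR=9440/2581
obs B: pose=(-5,1,W) → sL=16/29, sR=80/157, mL=80/157, mR=2416/4553
sensor matrix S = [[160/89, 160/29], [16/29, 80/157]]; det S = -25006080/11751293
solve [mL_A; mL_B] = S·[w00; w01] and [mR_A; mR_B] = S·[w10; w11]:
  w00 = 0, w01 = 1, w10 = 1/2, w11 = 1/2

0 1 1/2 1/2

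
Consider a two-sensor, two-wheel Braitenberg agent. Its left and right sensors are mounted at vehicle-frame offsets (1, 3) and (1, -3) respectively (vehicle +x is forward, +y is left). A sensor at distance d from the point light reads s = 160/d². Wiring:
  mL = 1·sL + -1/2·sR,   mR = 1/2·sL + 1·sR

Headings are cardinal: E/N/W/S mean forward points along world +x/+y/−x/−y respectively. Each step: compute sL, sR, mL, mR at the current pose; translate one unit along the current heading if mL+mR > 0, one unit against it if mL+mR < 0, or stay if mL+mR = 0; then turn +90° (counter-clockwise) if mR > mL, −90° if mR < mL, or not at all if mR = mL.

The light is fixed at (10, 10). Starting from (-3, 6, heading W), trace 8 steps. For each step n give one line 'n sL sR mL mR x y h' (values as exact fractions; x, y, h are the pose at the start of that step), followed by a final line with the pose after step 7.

n=0: pose=(-3,6,W); sL=32/49, sR=160/197; mL=2384/9653, mR=10992/9653; mL+mR=13376/9653 → advance +1; mR−mL=8608/9653 → turn +1·90°
n=1: pose=(-4,6,S); sL=80/73, sR=80/157; mL=9640/11461, mR=12120/11461; mL+mR=21760/11461 → advance +1; mR−mL=2480/11461 → turn +1·90°
n=2: pose=(-4,5,E); sL=160/173, sR=160/233; mL=23440/40309, mR=46320/40309; mL+mR=69760/40309 → advance +1; mR−mL=22880/40309 → turn +1·90°
n=3: pose=(-3,5,N); sL=10/17, sR=40/29; mL=-50/493, mR=825/493; mL+mR=775/493 → advance +1; mR−mL=875/493 → turn +1·90°
n=4: pose=(-3,6,W); sL=32/49, sR=160/197; mL=2384/9653, mR=10992/9653; mL+mR=13376/9653 → advance +1; mR−mL=8608/9653 → turn +1·90°
n=5: pose=(-4,6,S); sL=80/73, sR=80/157; mL=9640/11461, mR=12120/11461; mL+mR=21760/11461 → advance +1; mR−mL=2480/11461 → turn +1·90°
n=6: pose=(-4,5,E); sL=160/173, sR=160/233; mL=23440/40309, mR=46320/40309; mL+mR=69760/40309 → advance +1; mR−mL=22880/40309 → turn +1·90°
n=7: pose=(-3,5,N); sL=10/17, sR=40/29; mL=-50/493, mR=825/493; mL+mR=775/493 → advance +1; mR−mL=875/493 → turn +1·90°

0 32/49 160/197 2384/9653 10992/9653 -3 6 W
1 80/73 80/157 9640/11461 12120/11461 -4 6 S
2 160/173 160/233 23440/40309 46320/40309 -4 5 E
3 10/17 40/29 -50/493 825/493 -3 5 N
4 32/49 160/197 2384/9653 10992/9653 -3 6 W
5 80/73 80/157 9640/11461 12120/11461 -4 6 S
6 160/173 160/233 23440/40309 46320/40309 -4 5 E
7 10/17 40/29 -50/493 825/493 -3 5 N
final -3 6 W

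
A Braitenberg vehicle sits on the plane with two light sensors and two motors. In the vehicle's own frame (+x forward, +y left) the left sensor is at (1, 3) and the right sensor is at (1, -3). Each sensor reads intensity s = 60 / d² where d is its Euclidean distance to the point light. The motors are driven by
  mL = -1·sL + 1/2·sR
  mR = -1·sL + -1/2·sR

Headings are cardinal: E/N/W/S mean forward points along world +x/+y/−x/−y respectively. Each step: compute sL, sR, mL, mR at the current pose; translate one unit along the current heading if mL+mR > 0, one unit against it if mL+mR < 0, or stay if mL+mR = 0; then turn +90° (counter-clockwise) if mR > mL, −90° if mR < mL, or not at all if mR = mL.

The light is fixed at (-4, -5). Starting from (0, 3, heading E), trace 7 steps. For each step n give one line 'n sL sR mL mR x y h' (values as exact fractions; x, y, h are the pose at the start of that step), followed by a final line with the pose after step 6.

0 30/73 6/5 69/365 -369/365 0 3 E
1 12/17 60/49 -78/833 -1098/833 -1 3 S
2 3/2 15/37 -48/37 -63/37 -1 4 W
3 60/101 60/149 -5910/15049 -11970/15049 0 4 N
4 30/73 6/5 69/365 -369/365 0 3 E
5 12/17 60/49 -78/833 -1098/833 -1 3 S
6 3/2 15/37 -48/37 -63/37 -1 4 W
final 0 4 N

n=0: pose=(0,3,E); sL=30/73, sR=6/5; mL=69/365, mR=-369/365; mL+mR=-60/73 → advance -1; mR−mL=-6/5 → turn -1·90°
n=1: pose=(-1,3,S); sL=12/17, sR=60/49; mL=-78/833, mR=-1098/833; mL+mR=-24/17 → advance -1; mR−mL=-60/49 → turn -1·90°
n=2: pose=(-1,4,W); sL=3/2, sR=15/37; mL=-48/37, mR=-63/37; mL+mR=-3 → advance -1; mR−mL=-15/37 → turn -1·90°
n=3: pose=(0,4,N); sL=60/101, sR=60/149; mL=-5910/15049, mR=-11970/15049; mL+mR=-120/101 → advance -1; mR−mL=-60/149 → turn -1·90°
n=4: pose=(0,3,E); sL=30/73, sR=6/5; mL=69/365, mR=-369/365; mL+mR=-60/73 → advance -1; mR−mL=-6/5 → turn -1·90°
n=5: pose=(-1,3,S); sL=12/17, sR=60/49; mL=-78/833, mR=-1098/833; mL+mR=-24/17 → advance -1; mR−mL=-60/49 → turn -1·90°
n=6: pose=(-1,4,W); sL=3/2, sR=15/37; mL=-48/37, mR=-63/37; mL+mR=-3 → advance -1; mR−mL=-15/37 → turn -1·90°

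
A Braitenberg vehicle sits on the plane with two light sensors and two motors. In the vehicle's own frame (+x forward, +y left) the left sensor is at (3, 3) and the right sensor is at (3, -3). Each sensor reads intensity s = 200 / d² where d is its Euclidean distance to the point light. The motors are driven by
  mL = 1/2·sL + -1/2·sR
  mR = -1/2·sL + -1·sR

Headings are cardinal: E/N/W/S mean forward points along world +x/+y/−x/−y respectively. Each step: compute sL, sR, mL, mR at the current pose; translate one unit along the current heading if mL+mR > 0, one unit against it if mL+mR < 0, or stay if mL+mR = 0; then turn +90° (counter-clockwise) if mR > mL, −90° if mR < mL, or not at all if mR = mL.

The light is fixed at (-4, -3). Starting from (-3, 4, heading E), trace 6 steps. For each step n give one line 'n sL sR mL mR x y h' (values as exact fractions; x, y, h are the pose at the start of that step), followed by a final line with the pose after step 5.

0 50/29 25/4 -525/232 -825/116 -3 4 E
1 8 8 0 -12 -4 4 S
2 100/17 20/13 480/221 -990/221 -4 5 W
3 8/5 200/137 48/685 -1548/685 -3 5 N
4 50/29 25/4 -525/232 -825/116 -3 4 E
5 8 8 0 -12 -4 4 S
final -4 5 W

n=0: pose=(-3,4,E); sL=50/29, sR=25/4; mL=-525/232, mR=-825/116; mL+mR=-75/8 → advance -1; mR−mL=-1125/232 → turn -1·90°
n=1: pose=(-4,4,S); sL=8, sR=8; mL=0, mR=-12; mL+mR=-12 → advance -1; mR−mL=-12 → turn -1·90°
n=2: pose=(-4,5,W); sL=100/17, sR=20/13; mL=480/221, mR=-990/221; mL+mR=-30/13 → advance -1; mR−mL=-1470/221 → turn -1·90°
n=3: pose=(-3,5,N); sL=8/5, sR=200/137; mL=48/685, mR=-1548/685; mL+mR=-300/137 → advance -1; mR−mL=-1596/685 → turn -1·90°
n=4: pose=(-3,4,E); sL=50/29, sR=25/4; mL=-525/232, mR=-825/116; mL+mR=-75/8 → advance -1; mR−mL=-1125/232 → turn -1·90°
n=5: pose=(-4,4,S); sL=8, sR=8; mL=0, mR=-12; mL+mR=-12 → advance -1; mR−mL=-12 → turn -1·90°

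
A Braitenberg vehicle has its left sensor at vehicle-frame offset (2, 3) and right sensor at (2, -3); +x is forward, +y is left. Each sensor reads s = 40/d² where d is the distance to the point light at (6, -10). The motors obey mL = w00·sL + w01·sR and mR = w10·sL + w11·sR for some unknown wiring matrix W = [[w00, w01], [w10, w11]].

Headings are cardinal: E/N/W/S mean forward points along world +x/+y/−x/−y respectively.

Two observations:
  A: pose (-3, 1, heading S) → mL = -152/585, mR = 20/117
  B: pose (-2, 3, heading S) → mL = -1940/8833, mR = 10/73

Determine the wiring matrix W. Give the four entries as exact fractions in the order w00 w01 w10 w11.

obs A: pose=(-3,1,S) → sL=40/117, sR=8/45, mL=-152/585, mR=20/117
obs B: pose=(-2,3,S) → sL=20/73, sR=20/121, mL=-1940/8833, mR=10/73
sensor matrix S = [[40/117, 8/45], [20/73, 20/121]]; det S = 896/114829
solve [mL_A; mL_B] = S·[w00; w01] and [mR_A; mR_B] = S·[w10; w11]:
  w00 = -1/2, w01 = -1/2, w10 = 1/2, w11 = 0

-1/2 -1/2 1/2 0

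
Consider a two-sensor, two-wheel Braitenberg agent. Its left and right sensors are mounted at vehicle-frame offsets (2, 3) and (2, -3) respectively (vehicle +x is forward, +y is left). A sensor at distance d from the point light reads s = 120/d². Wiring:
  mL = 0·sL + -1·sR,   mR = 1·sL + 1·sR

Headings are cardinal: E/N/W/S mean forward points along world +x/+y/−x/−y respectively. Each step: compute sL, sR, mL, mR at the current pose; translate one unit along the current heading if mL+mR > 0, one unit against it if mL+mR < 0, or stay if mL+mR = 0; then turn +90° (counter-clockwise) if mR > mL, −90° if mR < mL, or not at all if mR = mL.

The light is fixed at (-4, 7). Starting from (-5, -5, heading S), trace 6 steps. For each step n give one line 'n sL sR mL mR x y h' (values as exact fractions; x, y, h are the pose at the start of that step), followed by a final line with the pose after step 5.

0 3/5 30/53 -30/53 309/265 -5 -5 S
1 120/101 120/257 -120/257 42960/25957 -5 -6 E
2 12/13 12/13 -12/13 24/13 -4 -6 N
3 120/229 24/17 -24/17 7536/3893 -4 -5 W
4 3/5 30/53 -30/53 309/265 -5 -5 S
5 120/101 120/257 -120/257 42960/25957 -5 -6 E
final -4 -6 N

n=0: pose=(-5,-5,S); sL=3/5, sR=30/53; mL=-30/53, mR=309/265; mL+mR=3/5 → advance +1; mR−mL=459/265 → turn +1·90°
n=1: pose=(-5,-6,E); sL=120/101, sR=120/257; mL=-120/257, mR=42960/25957; mL+mR=120/101 → advance +1; mR−mL=55080/25957 → turn +1·90°
n=2: pose=(-4,-6,N); sL=12/13, sR=12/13; mL=-12/13, mR=24/13; mL+mR=12/13 → advance +1; mR−mL=36/13 → turn +1·90°
n=3: pose=(-4,-5,W); sL=120/229, sR=24/17; mL=-24/17, mR=7536/3893; mL+mR=120/229 → advance +1; mR−mL=13032/3893 → turn +1·90°
n=4: pose=(-5,-5,S); sL=3/5, sR=30/53; mL=-30/53, mR=309/265; mL+mR=3/5 → advance +1; mR−mL=459/265 → turn +1·90°
n=5: pose=(-5,-6,E); sL=120/101, sR=120/257; mL=-120/257, mR=42960/25957; mL+mR=120/101 → advance +1; mR−mL=55080/25957 → turn +1·90°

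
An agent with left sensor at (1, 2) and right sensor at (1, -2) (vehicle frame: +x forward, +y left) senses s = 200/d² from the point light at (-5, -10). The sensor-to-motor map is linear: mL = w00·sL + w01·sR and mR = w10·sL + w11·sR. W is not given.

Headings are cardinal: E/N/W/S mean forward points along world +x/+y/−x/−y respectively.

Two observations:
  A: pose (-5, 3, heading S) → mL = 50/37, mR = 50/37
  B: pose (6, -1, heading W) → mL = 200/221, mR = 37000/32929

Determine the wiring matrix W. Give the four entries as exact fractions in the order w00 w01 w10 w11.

0 1 1/2 1/2

obs A: pose=(-5,3,S) → sL=50/37, sR=50/37, mL=50/37, mR=50/37
obs B: pose=(6,-1,W) → sL=200/149, sR=200/221, mL=200/221, mR=37000/32929
sensor matrix S = [[50/37, 50/37], [200/149, 200/221]]; det S = -720000/1218373
solve [mL_A; mL_B] = S·[w00; w01] and [mR_A; mR_B] = S·[w10; w11]:
  w00 = 0, w01 = 1, w10 = 1/2, w11 = 1/2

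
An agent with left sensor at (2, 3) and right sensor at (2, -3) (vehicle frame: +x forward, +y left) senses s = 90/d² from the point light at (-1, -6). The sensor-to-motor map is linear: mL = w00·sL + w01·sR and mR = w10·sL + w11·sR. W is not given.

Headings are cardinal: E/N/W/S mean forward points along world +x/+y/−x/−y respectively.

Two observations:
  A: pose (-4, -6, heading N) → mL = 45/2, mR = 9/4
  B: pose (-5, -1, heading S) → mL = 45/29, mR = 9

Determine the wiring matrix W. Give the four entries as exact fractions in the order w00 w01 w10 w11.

0 1 1 0

obs A: pose=(-4,-6,N) → sL=9/4, sR=45/2, mL=45/2, mR=9/4
obs B: pose=(-5,-1,S) → sL=9, sR=45/29, mL=45/29, mR=9
sensor matrix S = [[9/4, 45/2], [9, 45/29]]; det S = -23085/116
solve [mL_A; mL_B] = S·[w00; w01] and [mR_A; mR_B] = S·[w10; w11]:
  w00 = 0, w01 = 1, w10 = 1, w11 = 0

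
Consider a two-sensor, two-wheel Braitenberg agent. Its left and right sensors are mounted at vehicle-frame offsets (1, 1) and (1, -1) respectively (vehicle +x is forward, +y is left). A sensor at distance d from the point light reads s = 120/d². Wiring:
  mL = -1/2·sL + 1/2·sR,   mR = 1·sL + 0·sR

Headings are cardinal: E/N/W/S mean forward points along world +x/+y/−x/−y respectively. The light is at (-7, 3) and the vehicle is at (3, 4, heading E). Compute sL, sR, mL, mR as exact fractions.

left sensor world pos  = (4, 5); dL² = 125
right sensor world pos = (4, 3); dR² = 121
sL = 120/125 = 24/25
sR = 120/121 = 120/121
mL = -1/2·sL + 1/2·sR = 48/3025
mR = 1·sL + 0·sR = 24/25

24/25 120/121 48/3025 24/25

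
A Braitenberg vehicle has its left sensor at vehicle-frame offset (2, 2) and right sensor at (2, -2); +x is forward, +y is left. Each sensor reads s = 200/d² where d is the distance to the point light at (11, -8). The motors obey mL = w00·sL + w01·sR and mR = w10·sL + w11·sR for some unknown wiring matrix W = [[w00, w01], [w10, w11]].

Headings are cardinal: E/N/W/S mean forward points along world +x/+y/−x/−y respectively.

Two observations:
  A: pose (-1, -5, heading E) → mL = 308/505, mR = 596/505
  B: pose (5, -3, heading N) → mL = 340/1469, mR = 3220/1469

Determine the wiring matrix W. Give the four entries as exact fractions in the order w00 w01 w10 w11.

obs A: pose=(-1,-5,E) → sL=8/5, sR=200/101, mL=308/505, mR=596/505
obs B: pose=(5,-3,N) → sL=200/113, sR=40/13, mL=340/1469, mR=3220/1469
sensor matrix S = [[8/5, 200/101], [200/113, 40/13]]; det S = 210432/148369
solve [mL_A; mL_B] = S·[w00; w01] and [mR_A; mR_B] = S·[w10; w11]:
  w00 = 1, w01 = -1/2, w10 = -1/2, w11 = 1

1 -1/2 -1/2 1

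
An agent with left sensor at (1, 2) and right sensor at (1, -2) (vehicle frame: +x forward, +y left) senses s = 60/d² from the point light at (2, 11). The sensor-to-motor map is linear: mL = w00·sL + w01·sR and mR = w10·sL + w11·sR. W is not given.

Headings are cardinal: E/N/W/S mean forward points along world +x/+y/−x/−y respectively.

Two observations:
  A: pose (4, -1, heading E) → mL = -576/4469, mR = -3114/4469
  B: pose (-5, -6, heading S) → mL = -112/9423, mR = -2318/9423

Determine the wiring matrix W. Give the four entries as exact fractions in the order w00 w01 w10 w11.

-1/2 1/2 -1 -1/2

obs A: pose=(4,-1,E) → sL=60/109, sR=12/41, mL=-576/4469, mR=-3114/4469
obs B: pose=(-5,-6,S) → sL=60/349, sR=4/27, mL=-112/9423, mR=-2318/9423
sensor matrix S = [[60/109, 12/41], [60/349, 4/27]]; det S = 438400/14037129
solve [mL_A; mL_B] = S·[w00; w01] and [mR_A; mR_B] = S·[w10; w11]:
  w00 = -1/2, w01 = 1/2, w10 = -1, w11 = -1/2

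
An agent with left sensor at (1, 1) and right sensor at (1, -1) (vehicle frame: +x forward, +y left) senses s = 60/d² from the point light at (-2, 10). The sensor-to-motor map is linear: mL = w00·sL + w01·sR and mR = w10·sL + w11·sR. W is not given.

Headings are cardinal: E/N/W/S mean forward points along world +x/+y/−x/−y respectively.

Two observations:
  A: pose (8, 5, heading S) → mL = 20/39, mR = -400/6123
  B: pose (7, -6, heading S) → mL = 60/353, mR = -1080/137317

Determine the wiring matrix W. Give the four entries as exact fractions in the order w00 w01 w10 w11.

obs A: pose=(8,5,S) → sL=60/157, sR=20/39, mL=20/39, mR=-400/6123
obs B: pose=(7,-6,S) → sL=60/389, sR=60/353, mL=60/353, mR=-1080/137317
sensor matrix S = [[60/157, 20/39], [60/389, 60/353]]; det S = -3963200/280263997
solve [mL_A; mL_B] = S·[w00; w01] and [mR_A; mR_B] = S·[w10; w11]:
  w00 = 0, w01 = 1, w10 = 1/2, w11 = -1/2

0 1 1/2 -1/2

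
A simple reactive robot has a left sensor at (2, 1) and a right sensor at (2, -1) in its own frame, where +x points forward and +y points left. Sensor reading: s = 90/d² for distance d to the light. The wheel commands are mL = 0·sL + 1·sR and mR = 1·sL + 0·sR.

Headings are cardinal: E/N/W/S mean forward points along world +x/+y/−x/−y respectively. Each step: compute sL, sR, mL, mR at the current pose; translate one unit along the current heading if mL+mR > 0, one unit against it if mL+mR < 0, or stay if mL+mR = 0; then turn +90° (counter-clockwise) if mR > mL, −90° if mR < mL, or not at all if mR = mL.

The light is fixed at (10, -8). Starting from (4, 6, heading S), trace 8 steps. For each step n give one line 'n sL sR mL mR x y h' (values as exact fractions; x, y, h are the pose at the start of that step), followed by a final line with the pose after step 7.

0 90/169 90/193 90/193 90/169 4 6 S
1 45/106 9/16 9/16 45/106 4 5 E
2 90/137 90/157 90/157 90/137 5 5 S
3 45/89 9/13 9/13 45/89 5 4 E
4 90/109 18/25 18/25 90/109 6 4 S
5 45/74 45/52 45/52 45/74 6 3 E
6 18/17 90/97 90/97 18/17 7 3 S
7 45/61 45/41 45/41 45/61 7 2 E
final 8 2 S

n=0: pose=(4,6,S); sL=90/169, sR=90/193; mL=90/193, mR=90/169; mL+mR=32580/32617 → advance +1; mR−mL=2160/32617 → turn +1·90°
n=1: pose=(4,5,E); sL=45/106, sR=9/16; mL=9/16, mR=45/106; mL+mR=837/848 → advance +1; mR−mL=-117/848 → turn -1·90°
n=2: pose=(5,5,S); sL=90/137, sR=90/157; mL=90/157, mR=90/137; mL+mR=26460/21509 → advance +1; mR−mL=1800/21509 → turn +1·90°
n=3: pose=(5,4,E); sL=45/89, sR=9/13; mL=9/13, mR=45/89; mL+mR=1386/1157 → advance +1; mR−mL=-216/1157 → turn -1·90°
n=4: pose=(6,4,S); sL=90/109, sR=18/25; mL=18/25, mR=90/109; mL+mR=4212/2725 → advance +1; mR−mL=288/2725 → turn +1·90°
n=5: pose=(6,3,E); sL=45/74, sR=45/52; mL=45/52, mR=45/74; mL+mR=2835/1924 → advance +1; mR−mL=-495/1924 → turn -1·90°
n=6: pose=(7,3,S); sL=18/17, sR=90/97; mL=90/97, mR=18/17; mL+mR=3276/1649 → advance +1; mR−mL=216/1649 → turn +1·90°
n=7: pose=(7,2,E); sL=45/61, sR=45/41; mL=45/41, mR=45/61; mL+mR=4590/2501 → advance +1; mR−mL=-900/2501 → turn -1·90°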